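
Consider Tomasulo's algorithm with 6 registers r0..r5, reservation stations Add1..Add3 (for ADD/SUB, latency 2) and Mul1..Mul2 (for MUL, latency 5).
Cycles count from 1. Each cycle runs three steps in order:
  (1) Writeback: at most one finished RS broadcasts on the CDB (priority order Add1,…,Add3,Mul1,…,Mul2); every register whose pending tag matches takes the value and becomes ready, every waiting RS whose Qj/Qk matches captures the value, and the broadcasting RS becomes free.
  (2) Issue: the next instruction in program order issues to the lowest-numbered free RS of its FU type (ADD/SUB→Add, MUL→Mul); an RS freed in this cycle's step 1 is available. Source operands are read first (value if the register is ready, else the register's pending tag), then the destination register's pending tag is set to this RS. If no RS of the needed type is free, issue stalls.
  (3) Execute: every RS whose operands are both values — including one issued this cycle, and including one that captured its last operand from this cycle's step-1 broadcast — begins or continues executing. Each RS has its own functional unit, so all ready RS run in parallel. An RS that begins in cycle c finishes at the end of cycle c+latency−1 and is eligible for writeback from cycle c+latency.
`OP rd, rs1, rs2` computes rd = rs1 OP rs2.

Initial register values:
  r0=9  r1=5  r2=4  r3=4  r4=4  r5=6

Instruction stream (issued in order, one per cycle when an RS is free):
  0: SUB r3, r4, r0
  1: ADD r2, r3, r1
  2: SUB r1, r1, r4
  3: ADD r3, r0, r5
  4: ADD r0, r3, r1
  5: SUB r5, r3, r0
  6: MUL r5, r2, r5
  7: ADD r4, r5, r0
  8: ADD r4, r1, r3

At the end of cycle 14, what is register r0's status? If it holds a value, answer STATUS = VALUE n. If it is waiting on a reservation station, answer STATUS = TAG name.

STATUS = VALUE 16

c1: issue SUB r3<-Add1 | r0:9,r1:5,r2:4,r3:Add1,r4:4,r5:6
c2: issue ADD r2<-Add2 | r0:9,r1:5,r2:Add2,r3:Add1,r4:4,r5:6
c3: CDB Add1=-5; issue SUB r1<-Add1 | r0:9,r1:Add1,r2:Add2,r3:-5,r4:4,r5:6
c4: issue ADD r3<-Add3 | r0:9,r1:Add1,r2:Add2,r3:Add3,r4:4,r5:6
c5: CDB Add1=1; issue ADD r0<-Add1 | r0:Add1,r1:1,r2:Add2,r3:Add3,r4:4,r5:6
c6: CDB Add2=0; issue SUB r5<-Add2 | r0:Add1,r1:1,r2:0,r3:Add3,r4:4,r5:Add2
c7: CDB Add3=15; issue MUL r5<-Mul1 | r0:Add1,r1:1,r2:0,r3:15,r4:4,r5:Mul1
c8: issue ADD r4<-Add3 | r0:Add1,r1:1,r2:0,r3:15,r4:Add3,r5:Mul1
c9: CDB Add1=16; issue ADD r4<-Add1 | r0:16,r1:1,r2:0,r3:15,r4:Add1,r5:Mul1
c10: - | r0:16,r1:1,r2:0,r3:15,r4:Add1,r5:Mul1
c11: CDB Add1=16 | r0:16,r1:1,r2:0,r3:15,r4:16,r5:Mul1
c12: CDB Add2=-1 | r0:16,r1:1,r2:0,r3:15,r4:16,r5:Mul1
c13: - | r0:16,r1:1,r2:0,r3:15,r4:16,r5:Mul1
c14: - | r0:16,r1:1,r2:0,r3:15,r4:16,r5:Mul1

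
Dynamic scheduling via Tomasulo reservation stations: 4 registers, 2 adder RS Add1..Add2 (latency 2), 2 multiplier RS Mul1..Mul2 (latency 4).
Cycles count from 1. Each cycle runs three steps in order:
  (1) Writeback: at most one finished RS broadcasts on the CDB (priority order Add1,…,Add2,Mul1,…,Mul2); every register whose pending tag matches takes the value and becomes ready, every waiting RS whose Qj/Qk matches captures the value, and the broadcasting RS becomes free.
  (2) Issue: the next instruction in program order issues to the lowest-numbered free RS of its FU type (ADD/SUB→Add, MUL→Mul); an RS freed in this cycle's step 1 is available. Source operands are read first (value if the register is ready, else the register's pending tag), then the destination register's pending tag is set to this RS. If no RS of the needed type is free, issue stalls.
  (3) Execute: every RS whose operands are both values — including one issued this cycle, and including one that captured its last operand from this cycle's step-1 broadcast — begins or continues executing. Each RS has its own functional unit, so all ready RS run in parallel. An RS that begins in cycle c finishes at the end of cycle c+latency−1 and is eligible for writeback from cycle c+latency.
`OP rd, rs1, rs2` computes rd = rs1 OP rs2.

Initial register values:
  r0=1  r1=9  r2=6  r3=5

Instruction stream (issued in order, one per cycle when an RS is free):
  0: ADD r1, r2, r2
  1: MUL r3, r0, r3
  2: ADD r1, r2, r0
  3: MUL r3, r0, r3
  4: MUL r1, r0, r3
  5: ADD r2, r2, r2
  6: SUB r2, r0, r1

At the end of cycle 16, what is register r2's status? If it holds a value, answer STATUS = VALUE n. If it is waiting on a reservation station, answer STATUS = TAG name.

STATUS = VALUE -4

c1: issue ADD r1<-Add1 | r0:1,r1:Add1,r2:6,r3:5
c2: issue MUL r3<-Mul1 | r0:1,r1:Add1,r2:6,r3:Mul1
c3: CDB Add1=12; issue ADD r1<-Add1 | r0:1,r1:Add1,r2:6,r3:Mul1
c4: issue MUL r3<-Mul2 | r0:1,r1:Add1,r2:6,r3:Mul2
c5: CDB Add1=7; stall | r0:1,r1:7,r2:6,r3:Mul2
c6: CDB Mul1=5; issue MUL r1<-Mul1 | r0:1,r1:Mul1,r2:6,r3:Mul2
c7: issue ADD r2<-Add1 | r0:1,r1:Mul1,r2:Add1,r3:Mul2
c8: issue SUB r2<-Add2 | r0:1,r1:Mul1,r2:Add2,r3:Mul2
c9: CDB Add1=12 | r0:1,r1:Mul1,r2:Add2,r3:Mul2
c10: CDB Mul2=5 | r0:1,r1:Mul1,r2:Add2,r3:5
c11: - | r0:1,r1:Mul1,r2:Add2,r3:5
c12: - | r0:1,r1:Mul1,r2:Add2,r3:5
c13: - | r0:1,r1:Mul1,r2:Add2,r3:5
c14: CDB Mul1=5 | r0:1,r1:5,r2:Add2,r3:5
c15: - | r0:1,r1:5,r2:Add2,r3:5
c16: CDB Add2=-4 | r0:1,r1:5,r2:-4,r3:5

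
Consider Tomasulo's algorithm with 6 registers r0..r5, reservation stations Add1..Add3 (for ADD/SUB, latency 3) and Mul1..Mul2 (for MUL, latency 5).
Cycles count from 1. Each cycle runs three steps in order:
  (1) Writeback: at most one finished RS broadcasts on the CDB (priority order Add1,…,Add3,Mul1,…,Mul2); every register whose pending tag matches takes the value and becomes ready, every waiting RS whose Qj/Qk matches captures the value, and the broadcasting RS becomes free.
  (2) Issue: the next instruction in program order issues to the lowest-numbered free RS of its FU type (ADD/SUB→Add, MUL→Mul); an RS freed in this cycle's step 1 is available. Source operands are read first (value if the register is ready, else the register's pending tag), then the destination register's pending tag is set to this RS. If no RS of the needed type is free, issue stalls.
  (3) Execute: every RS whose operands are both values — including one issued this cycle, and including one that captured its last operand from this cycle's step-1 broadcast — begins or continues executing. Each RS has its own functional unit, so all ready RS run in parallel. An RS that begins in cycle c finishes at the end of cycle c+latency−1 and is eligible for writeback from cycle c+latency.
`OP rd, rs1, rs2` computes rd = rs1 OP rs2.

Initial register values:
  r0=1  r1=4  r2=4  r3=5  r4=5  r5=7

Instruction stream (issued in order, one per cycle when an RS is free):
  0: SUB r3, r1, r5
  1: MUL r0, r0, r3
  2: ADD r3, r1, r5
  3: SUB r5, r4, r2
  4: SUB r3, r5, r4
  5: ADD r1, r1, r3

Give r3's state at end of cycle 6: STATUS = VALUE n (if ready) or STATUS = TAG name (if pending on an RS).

STATUS = TAG Add3

c1: issue SUB r3<-Add1 | r0:1,r1:4,r2:4,r3:Add1,r4:5,r5:7
c2: issue MUL r0<-Mul1 | r0:Mul1,r1:4,r2:4,r3:Add1,r4:5,r5:7
c3: issue ADD r3<-Add2 | r0:Mul1,r1:4,r2:4,r3:Add2,r4:5,r5:7
c4: CDB Add1=-3; issue SUB r5<-Add1 | r0:Mul1,r1:4,r2:4,r3:Add2,r4:5,r5:Add1
c5: issue SUB r3<-Add3 | r0:Mul1,r1:4,r2:4,r3:Add3,r4:5,r5:Add1
c6: CDB Add2=11; issue ADD r1<-Add2 | r0:Mul1,r1:Add2,r2:4,r3:Add3,r4:5,r5:Add1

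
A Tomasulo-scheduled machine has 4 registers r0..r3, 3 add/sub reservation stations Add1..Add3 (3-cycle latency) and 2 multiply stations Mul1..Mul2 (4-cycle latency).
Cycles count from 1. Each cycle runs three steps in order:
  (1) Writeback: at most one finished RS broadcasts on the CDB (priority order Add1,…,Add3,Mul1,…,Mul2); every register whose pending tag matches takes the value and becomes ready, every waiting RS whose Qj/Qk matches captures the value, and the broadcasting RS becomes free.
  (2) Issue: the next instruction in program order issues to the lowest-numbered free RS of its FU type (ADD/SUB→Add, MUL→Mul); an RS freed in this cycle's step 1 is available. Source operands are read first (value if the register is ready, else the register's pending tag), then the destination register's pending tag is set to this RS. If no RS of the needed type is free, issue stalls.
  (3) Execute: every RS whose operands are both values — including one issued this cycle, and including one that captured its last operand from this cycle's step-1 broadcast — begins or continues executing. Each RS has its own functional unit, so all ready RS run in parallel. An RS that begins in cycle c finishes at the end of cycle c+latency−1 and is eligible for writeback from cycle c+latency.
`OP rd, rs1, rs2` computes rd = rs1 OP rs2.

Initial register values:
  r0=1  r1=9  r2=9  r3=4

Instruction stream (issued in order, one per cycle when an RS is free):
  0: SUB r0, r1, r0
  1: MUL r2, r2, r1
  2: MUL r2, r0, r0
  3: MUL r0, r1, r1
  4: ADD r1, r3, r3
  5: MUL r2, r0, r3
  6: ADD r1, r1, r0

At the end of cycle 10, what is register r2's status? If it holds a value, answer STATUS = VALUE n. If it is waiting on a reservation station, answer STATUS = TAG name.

c1: issue SUB r0<-Add1 | r0:Add1,r1:9,r2:9,r3:4
c2: issue MUL r2<-Mul1 | r0:Add1,r1:9,r2:Mul1,r3:4
c3: issue MUL r2<-Mul2 | r0:Add1,r1:9,r2:Mul2,r3:4
c4: CDB Add1=8; stall | r0:8,r1:9,r2:Mul2,r3:4
c5: stall | r0:8,r1:9,r2:Mul2,r3:4
c6: CDB Mul1=81; issue MUL r0<-Mul1 | r0:Mul1,r1:9,r2:Mul2,r3:4
c7: issue ADD r1<-Add1 | r0:Mul1,r1:Add1,r2:Mul2,r3:4
c8: CDB Mul2=64; issue MUL r2<-Mul2 | r0:Mul1,r1:Add1,r2:Mul2,r3:4
c9: issue ADD r1<-Add2 | r0:Mul1,r1:Add2,r2:Mul2,r3:4
c10: CDB Add1=8 | r0:Mul1,r1:Add2,r2:Mul2,r3:4

STATUS = TAG Mul2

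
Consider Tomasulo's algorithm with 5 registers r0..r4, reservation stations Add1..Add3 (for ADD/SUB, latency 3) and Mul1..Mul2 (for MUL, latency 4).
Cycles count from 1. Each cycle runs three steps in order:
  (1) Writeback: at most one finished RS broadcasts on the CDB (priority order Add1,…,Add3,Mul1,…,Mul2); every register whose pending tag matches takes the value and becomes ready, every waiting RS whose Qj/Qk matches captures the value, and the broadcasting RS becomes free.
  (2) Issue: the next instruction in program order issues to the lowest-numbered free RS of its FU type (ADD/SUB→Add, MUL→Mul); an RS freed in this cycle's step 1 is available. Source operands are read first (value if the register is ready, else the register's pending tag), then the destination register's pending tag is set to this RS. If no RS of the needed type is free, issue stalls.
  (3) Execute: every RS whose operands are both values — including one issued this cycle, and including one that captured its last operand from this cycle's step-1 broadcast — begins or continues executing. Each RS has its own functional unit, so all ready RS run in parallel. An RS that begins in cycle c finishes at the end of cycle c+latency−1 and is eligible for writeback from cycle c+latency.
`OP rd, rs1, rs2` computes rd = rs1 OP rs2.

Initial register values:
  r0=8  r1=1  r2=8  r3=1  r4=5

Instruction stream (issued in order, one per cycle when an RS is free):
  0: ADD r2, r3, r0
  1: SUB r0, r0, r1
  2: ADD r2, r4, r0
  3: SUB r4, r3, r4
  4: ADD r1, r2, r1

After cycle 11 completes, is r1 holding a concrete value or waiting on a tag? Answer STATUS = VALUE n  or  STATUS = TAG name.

STATUS = VALUE 13

  c1: issue ADD r2<-Add1  regs: r0:8,r1:1,r2:Add1,r3:1,r4:5
  c2: issue SUB r0<-Add2  regs: r0:Add2,r1:1,r2:Add1,r3:1,r4:5
  c3: issue ADD r2<-Add3  regs: r0:Add2,r1:1,r2:Add3,r3:1,r4:5
  c4: CDB Add1=9; issue SUB r4<-Add1  regs: r0:Add2,r1:1,r2:Add3,r3:1,r4:Add1
  c5: CDB Add2=7; issue ADD r1<-Add2  regs: r0:7,r1:Add2,r2:Add3,r3:1,r4:Add1
  c6: -  regs: r0:7,r1:Add2,r2:Add3,r3:1,r4:Add1
  c7: CDB Add1=-4  regs: r0:7,r1:Add2,r2:Add3,r3:1,r4:-4
  c8: CDB Add3=12  regs: r0:7,r1:Add2,r2:12,r3:1,r4:-4
  c9: -  regs: r0:7,r1:Add2,r2:12,r3:1,r4:-4
  c10: -  regs: r0:7,r1:Add2,r2:12,r3:1,r4:-4
  c11: CDB Add2=13  regs: r0:7,r1:13,r2:12,r3:1,r4:-4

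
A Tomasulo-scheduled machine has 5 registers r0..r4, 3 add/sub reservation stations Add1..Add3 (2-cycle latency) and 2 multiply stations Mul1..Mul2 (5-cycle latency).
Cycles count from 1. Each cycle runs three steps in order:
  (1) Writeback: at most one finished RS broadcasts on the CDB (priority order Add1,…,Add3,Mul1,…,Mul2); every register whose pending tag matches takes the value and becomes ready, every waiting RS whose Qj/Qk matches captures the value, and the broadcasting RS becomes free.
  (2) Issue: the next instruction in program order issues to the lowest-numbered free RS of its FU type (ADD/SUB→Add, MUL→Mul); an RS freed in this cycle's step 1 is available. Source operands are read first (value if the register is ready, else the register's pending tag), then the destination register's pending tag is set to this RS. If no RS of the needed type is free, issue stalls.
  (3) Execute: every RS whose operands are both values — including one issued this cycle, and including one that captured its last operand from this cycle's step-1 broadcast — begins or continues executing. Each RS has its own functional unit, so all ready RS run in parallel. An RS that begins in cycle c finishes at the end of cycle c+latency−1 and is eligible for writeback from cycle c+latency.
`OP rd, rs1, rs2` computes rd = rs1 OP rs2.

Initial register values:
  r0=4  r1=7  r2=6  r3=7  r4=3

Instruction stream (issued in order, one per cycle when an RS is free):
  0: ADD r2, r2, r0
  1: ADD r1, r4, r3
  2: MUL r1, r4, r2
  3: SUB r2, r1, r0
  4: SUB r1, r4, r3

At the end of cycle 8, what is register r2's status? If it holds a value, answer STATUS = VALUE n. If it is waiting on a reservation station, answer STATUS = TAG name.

cycle 1: issue ADD r2<-Add1 // r0:4,r1:7,r2:Add1,r3:7,r4:3
cycle 2: issue ADD r1<-Add2 // r0:4,r1:Add2,r2:Add1,r3:7,r4:3
cycle 3: CDB Add1=10; issue MUL r1<-Mul1 // r0:4,r1:Mul1,r2:10,r3:7,r4:3
cycle 4: CDB Add2=10; issue SUB r2<-Add1 // r0:4,r1:Mul1,r2:Add1,r3:7,r4:3
cycle 5: issue SUB r1<-Add2 // r0:4,r1:Add2,r2:Add1,r3:7,r4:3
cycle 6: - // r0:4,r1:Add2,r2:Add1,r3:7,r4:3
cycle 7: CDB Add2=-4 // r0:4,r1:-4,r2:Add1,r3:7,r4:3
cycle 8: CDB Mul1=30 // r0:4,r1:-4,r2:Add1,r3:7,r4:3

STATUS = TAG Add1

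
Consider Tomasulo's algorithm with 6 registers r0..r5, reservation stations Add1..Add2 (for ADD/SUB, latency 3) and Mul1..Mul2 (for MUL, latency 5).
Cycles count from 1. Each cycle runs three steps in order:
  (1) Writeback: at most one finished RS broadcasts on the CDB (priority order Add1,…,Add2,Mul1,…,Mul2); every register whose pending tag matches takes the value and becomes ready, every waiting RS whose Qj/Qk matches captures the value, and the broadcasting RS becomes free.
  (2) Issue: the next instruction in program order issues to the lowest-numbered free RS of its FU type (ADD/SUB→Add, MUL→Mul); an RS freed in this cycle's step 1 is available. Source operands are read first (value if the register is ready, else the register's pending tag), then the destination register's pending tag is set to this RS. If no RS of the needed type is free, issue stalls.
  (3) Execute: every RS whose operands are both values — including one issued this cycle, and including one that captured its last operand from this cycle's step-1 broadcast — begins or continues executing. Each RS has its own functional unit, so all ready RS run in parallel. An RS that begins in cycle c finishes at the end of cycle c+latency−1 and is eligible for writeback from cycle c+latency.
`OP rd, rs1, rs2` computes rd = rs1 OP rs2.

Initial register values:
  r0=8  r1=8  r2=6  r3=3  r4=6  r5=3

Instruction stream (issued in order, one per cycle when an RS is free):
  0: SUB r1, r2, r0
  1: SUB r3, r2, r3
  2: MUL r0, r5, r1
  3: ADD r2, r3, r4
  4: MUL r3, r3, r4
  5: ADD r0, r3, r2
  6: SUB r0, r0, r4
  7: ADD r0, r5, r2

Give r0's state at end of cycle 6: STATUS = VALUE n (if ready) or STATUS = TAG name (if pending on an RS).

cycle 1: issue SUB r1<-Add1 // r0:8,r1:Add1,r2:6,r3:3,r4:6,r5:3
cycle 2: issue SUB r3<-Add2 // r0:8,r1:Add1,r2:6,r3:Add2,r4:6,r5:3
cycle 3: issue MUL r0<-Mul1 // r0:Mul1,r1:Add1,r2:6,r3:Add2,r4:6,r5:3
cycle 4: CDB Add1=-2; issue ADD r2<-Add1 // r0:Mul1,r1:-2,r2:Add1,r3:Add2,r4:6,r5:3
cycle 5: CDB Add2=3; issue MUL r3<-Mul2 // r0:Mul1,r1:-2,r2:Add1,r3:Mul2,r4:6,r5:3
cycle 6: issue ADD r0<-Add2 // r0:Add2,r1:-2,r2:Add1,r3:Mul2,r4:6,r5:3

STATUS = TAG Add2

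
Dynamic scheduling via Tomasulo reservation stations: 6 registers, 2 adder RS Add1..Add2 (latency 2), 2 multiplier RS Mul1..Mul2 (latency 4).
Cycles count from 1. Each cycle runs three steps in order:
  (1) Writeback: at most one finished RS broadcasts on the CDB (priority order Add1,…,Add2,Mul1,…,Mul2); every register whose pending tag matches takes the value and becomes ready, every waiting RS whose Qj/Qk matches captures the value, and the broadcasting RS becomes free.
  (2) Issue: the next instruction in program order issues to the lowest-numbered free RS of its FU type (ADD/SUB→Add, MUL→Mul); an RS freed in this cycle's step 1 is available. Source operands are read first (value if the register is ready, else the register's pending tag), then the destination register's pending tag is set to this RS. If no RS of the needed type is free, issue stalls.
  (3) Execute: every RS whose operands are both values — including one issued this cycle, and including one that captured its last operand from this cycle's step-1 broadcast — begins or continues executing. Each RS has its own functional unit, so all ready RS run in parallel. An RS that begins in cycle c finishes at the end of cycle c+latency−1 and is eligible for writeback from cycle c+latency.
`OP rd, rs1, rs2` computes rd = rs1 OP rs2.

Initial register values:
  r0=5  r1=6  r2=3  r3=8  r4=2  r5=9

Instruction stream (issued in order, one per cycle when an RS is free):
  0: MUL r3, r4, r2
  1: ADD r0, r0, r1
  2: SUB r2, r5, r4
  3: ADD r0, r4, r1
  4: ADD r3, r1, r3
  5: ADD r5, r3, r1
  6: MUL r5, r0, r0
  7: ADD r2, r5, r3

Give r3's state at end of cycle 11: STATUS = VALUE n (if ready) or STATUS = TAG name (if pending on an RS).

STATUS = VALUE 12

c1: issue MUL r3<-Mul1 | r0:5,r1:6,r2:3,r3:Mul1,r4:2,r5:9
c2: issue ADD r0<-Add1 | r0:Add1,r1:6,r2:3,r3:Mul1,r4:2,r5:9
c3: issue SUB r2<-Add2 | r0:Add1,r1:6,r2:Add2,r3:Mul1,r4:2,r5:9
c4: CDB Add1=11; issue ADD r0<-Add1 | r0:Add1,r1:6,r2:Add2,r3:Mul1,r4:2,r5:9
c5: CDB Add2=7; issue ADD r3<-Add2 | r0:Add1,r1:6,r2:7,r3:Add2,r4:2,r5:9
c6: CDB Add1=8; issue ADD r5<-Add1 | r0:8,r1:6,r2:7,r3:Add2,r4:2,r5:Add1
c7: CDB Mul1=6; issue MUL r5<-Mul1 | r0:8,r1:6,r2:7,r3:Add2,r4:2,r5:Mul1
c8: stall | r0:8,r1:6,r2:7,r3:Add2,r4:2,r5:Mul1
c9: CDB Add2=12; issue ADD r2<-Add2 | r0:8,r1:6,r2:Add2,r3:12,r4:2,r5:Mul1
c10: - | r0:8,r1:6,r2:Add2,r3:12,r4:2,r5:Mul1
c11: CDB Add1=18 | r0:8,r1:6,r2:Add2,r3:12,r4:2,r5:Mul1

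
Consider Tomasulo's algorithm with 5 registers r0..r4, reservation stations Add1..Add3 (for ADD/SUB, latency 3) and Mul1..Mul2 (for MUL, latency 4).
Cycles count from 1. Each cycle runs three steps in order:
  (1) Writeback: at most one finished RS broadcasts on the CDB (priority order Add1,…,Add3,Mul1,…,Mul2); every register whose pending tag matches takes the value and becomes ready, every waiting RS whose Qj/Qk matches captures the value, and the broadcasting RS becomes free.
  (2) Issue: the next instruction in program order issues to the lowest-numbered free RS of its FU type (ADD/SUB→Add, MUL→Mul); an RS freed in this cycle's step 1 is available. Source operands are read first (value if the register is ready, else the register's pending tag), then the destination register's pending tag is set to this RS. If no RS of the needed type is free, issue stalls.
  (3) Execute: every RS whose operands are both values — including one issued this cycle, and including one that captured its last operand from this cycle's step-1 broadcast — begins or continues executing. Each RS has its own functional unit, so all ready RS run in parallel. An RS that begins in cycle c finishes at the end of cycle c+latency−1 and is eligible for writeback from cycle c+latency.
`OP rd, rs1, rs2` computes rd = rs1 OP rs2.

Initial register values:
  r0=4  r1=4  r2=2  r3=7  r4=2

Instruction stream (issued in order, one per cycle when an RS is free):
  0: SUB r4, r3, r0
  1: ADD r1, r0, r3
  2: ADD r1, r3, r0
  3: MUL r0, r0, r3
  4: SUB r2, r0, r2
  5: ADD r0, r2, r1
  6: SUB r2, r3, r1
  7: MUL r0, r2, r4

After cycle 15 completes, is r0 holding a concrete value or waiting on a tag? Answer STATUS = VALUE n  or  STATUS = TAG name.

c1: issue SUB r4<-Add1 | r0:4,r1:4,r2:2,r3:7,r4:Add1
c2: issue ADD r1<-Add2 | r0:4,r1:Add2,r2:2,r3:7,r4:Add1
c3: issue ADD r1<-Add3 | r0:4,r1:Add3,r2:2,r3:7,r4:Add1
c4: CDB Add1=3; issue MUL r0<-Mul1 | r0:Mul1,r1:Add3,r2:2,r3:7,r4:3
c5: CDB Add2=11; issue SUB r2<-Add1 | r0:Mul1,r1:Add3,r2:Add1,r3:7,r4:3
c6: CDB Add3=11; issue ADD r0<-Add2 | r0:Add2,r1:11,r2:Add1,r3:7,r4:3
c7: issue SUB r2<-Add3 | r0:Add2,r1:11,r2:Add3,r3:7,r4:3
c8: CDB Mul1=28; issue MUL r0<-Mul1 | r0:Mul1,r1:11,r2:Add3,r3:7,r4:3
c9: - | r0:Mul1,r1:11,r2:Add3,r3:7,r4:3
c10: CDB Add3=-4 | r0:Mul1,r1:11,r2:-4,r3:7,r4:3
c11: CDB Add1=26 | r0:Mul1,r1:11,r2:-4,r3:7,r4:3
c12: - | r0:Mul1,r1:11,r2:-4,r3:7,r4:3
c13: - | r0:Mul1,r1:11,r2:-4,r3:7,r4:3
c14: CDB Add2=37 | r0:Mul1,r1:11,r2:-4,r3:7,r4:3
c15: CDB Mul1=-12 | r0:-12,r1:11,r2:-4,r3:7,r4:3

STATUS = VALUE -12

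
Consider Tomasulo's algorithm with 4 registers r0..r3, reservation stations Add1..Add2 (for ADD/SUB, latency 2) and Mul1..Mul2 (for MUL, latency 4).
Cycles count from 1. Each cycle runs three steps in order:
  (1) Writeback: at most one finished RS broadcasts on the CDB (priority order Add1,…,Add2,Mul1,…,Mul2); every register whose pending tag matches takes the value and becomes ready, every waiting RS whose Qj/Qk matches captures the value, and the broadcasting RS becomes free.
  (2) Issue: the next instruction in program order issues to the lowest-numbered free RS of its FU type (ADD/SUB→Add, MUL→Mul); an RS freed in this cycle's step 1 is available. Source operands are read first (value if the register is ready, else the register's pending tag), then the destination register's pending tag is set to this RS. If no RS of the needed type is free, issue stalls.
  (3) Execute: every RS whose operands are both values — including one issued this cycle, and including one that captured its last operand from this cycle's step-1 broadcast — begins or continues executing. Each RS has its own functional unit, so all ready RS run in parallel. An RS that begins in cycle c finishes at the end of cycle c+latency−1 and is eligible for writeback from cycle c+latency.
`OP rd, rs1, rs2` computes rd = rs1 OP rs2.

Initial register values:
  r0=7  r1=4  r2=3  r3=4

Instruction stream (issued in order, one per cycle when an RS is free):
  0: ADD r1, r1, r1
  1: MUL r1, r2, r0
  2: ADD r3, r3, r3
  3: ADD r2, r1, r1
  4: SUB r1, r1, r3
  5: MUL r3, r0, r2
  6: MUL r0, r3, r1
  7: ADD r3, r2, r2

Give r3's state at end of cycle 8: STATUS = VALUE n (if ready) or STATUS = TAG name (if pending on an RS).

cycle 1: issue ADD r1<-Add1 // r0:7,r1:Add1,r2:3,r3:4
cycle 2: issue MUL r1<-Mul1 // r0:7,r1:Mul1,r2:3,r3:4
cycle 3: CDB Add1=8; issue ADD r3<-Add1 // r0:7,r1:Mul1,r2:3,r3:Add1
cycle 4: issue ADD r2<-Add2 // r0:7,r1:Mul1,r2:Add2,r3:Add1
cycle 5: CDB Add1=8; issue SUB r1<-Add1 // r0:7,r1:Add1,r2:Add2,r3:8
cycle 6: CDB Mul1=21; issue MUL r3<-Mul1 // r0:7,r1:Add1,r2:Add2,r3:Mul1
cycle 7: issue MUL r0<-Mul2 // r0:Mul2,r1:Add1,r2:Add2,r3:Mul1
cycle 8: CDB Add1=13; issue ADD r3<-Add1 // r0:Mul2,r1:13,r2:Add2,r3:Add1

STATUS = TAG Add1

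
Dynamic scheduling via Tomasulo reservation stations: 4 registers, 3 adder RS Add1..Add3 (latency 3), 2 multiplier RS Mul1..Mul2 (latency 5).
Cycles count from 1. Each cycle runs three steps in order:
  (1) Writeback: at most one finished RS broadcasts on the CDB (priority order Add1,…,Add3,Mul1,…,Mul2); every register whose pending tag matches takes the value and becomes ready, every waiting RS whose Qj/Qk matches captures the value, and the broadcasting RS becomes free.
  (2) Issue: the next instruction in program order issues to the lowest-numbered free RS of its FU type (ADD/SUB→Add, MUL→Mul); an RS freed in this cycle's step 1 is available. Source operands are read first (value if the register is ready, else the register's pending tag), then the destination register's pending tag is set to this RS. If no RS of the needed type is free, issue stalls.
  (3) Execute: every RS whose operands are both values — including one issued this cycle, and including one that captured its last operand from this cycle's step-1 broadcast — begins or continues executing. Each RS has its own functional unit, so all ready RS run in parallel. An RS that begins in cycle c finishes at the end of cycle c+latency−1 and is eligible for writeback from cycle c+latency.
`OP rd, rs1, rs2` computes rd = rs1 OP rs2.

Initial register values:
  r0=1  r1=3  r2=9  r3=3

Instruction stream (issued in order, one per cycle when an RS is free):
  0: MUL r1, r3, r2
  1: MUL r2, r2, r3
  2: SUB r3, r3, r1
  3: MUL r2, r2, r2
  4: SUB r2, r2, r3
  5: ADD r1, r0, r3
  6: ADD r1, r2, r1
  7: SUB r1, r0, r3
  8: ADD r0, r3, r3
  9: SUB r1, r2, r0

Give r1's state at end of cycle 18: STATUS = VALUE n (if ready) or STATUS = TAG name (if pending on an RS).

STATUS = TAG Add2

cycle 1: issue MUL r1<-Mul1 // r0:1,r1:Mul1,r2:9,r3:3
cycle 2: issue MUL r2<-Mul2 // r0:1,r1:Mul1,r2:Mul2,r3:3
cycle 3: issue SUB r3<-Add1 // r0:1,r1:Mul1,r2:Mul2,r3:Add1
cycle 4: stall // r0:1,r1:Mul1,r2:Mul2,r3:Add1
cycle 5: stall // r0:1,r1:Mul1,r2:Mul2,r3:Add1
cycle 6: CDB Mul1=27; issue MUL r2<-Mul1 // r0:1,r1:27,r2:Mul1,r3:Add1
cycle 7: CDB Mul2=27; issue SUB r2<-Add2 // r0:1,r1:27,r2:Add2,r3:Add1
cycle 8: issue ADD r1<-Add3 // r0:1,r1:Add3,r2:Add2,r3:Add1
cycle 9: CDB Add1=-24; issue ADD r1<-Add1 // r0:1,r1:Add1,r2:Add2,r3:-24
cycle 10: stall // r0:1,r1:Add1,r2:Add2,r3:-24
cycle 11: stall // r0:1,r1:Add1,r2:Add2,r3:-24
cycle 12: CDB Add3=-23; issue SUB r1<-Add3 // r0:1,r1:Add3,r2:Add2,r3:-24
cycle 13: CDB Mul1=729; stall // r0:1,r1:Add3,r2:Add2,r3:-24
cycle 14: stall // r0:1,r1:Add3,r2:Add2,r3:-24
cycle 15: CDB Add3=25; issue ADD r0<-Add3 // r0:Add3,r1:25,r2:Add2,r3:-24
cycle 16: CDB Add2=753; issue SUB r1<-Add2 // r0:Add3,r1:Add2,r2:753,r3:-24
cycle 17: - // r0:Add3,r1:Add2,r2:753,r3:-24
cycle 18: CDB Add3=-48 // r0:-48,r1:Add2,r2:753,r3:-24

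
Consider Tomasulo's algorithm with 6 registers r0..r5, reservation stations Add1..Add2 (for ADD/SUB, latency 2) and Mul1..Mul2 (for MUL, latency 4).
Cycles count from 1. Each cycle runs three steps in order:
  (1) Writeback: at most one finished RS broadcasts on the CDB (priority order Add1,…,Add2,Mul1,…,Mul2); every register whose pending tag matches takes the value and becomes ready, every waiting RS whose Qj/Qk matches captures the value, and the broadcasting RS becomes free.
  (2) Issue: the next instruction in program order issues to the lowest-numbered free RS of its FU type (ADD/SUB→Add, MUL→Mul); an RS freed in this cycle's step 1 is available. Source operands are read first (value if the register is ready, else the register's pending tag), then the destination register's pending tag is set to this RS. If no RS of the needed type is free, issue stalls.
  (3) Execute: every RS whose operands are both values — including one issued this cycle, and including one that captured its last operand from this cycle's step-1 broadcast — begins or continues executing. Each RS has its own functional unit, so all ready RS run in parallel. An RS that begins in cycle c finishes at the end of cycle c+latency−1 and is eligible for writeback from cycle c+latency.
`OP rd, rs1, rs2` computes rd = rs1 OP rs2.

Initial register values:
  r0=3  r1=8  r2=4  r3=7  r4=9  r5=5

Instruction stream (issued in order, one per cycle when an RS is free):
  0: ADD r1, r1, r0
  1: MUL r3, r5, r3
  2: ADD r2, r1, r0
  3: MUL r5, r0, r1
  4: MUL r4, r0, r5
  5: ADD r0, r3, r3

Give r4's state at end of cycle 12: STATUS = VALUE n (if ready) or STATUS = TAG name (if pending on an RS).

STATUS = VALUE 99

c1: issue ADD r1<-Add1 | r0:3,r1:Add1,r2:4,r3:7,r4:9,r5:5
c2: issue MUL r3<-Mul1 | r0:3,r1:Add1,r2:4,r3:Mul1,r4:9,r5:5
c3: CDB Add1=11; issue ADD r2<-Add1 | r0:3,r1:11,r2:Add1,r3:Mul1,r4:9,r5:5
c4: issue MUL r5<-Mul2 | r0:3,r1:11,r2:Add1,r3:Mul1,r4:9,r5:Mul2
c5: CDB Add1=14; stall | r0:3,r1:11,r2:14,r3:Mul1,r4:9,r5:Mul2
c6: CDB Mul1=35; issue MUL r4<-Mul1 | r0:3,r1:11,r2:14,r3:35,r4:Mul1,r5:Mul2
c7: issue ADD r0<-Add1 | r0:Add1,r1:11,r2:14,r3:35,r4:Mul1,r5:Mul2
c8: CDB Mul2=33 | r0:Add1,r1:11,r2:14,r3:35,r4:Mul1,r5:33
c9: CDB Add1=70 | r0:70,r1:11,r2:14,r3:35,r4:Mul1,r5:33
c10: - | r0:70,r1:11,r2:14,r3:35,r4:Mul1,r5:33
c11: - | r0:70,r1:11,r2:14,r3:35,r4:Mul1,r5:33
c12: CDB Mul1=99 | r0:70,r1:11,r2:14,r3:35,r4:99,r5:33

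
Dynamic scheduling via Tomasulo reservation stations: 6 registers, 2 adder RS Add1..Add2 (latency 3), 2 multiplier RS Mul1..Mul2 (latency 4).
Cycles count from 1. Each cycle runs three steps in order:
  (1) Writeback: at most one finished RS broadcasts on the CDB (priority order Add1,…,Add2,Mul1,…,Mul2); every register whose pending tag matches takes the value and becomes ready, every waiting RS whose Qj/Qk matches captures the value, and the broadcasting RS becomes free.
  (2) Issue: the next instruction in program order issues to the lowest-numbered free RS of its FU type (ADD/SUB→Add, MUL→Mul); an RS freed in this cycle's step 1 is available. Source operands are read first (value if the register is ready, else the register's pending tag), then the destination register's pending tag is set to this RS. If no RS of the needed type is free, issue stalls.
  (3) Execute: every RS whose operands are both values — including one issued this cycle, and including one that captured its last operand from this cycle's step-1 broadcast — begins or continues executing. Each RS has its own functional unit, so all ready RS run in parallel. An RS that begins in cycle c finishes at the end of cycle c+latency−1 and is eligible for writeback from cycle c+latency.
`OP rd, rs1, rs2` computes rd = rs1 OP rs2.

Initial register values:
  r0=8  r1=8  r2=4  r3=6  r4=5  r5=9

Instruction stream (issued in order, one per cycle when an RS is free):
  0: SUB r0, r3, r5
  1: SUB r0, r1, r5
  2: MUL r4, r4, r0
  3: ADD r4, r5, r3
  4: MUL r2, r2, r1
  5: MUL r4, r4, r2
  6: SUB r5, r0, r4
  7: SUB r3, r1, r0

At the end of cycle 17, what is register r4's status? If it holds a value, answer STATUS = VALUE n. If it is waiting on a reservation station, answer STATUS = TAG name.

cycle 1: issue SUB r0<-Add1 // r0:Add1,r1:8,r2:4,r3:6,r4:5,r5:9
cycle 2: issue SUB r0<-Add2 // r0:Add2,r1:8,r2:4,r3:6,r4:5,r5:9
cycle 3: issue MUL r4<-Mul1 // r0:Add2,r1:8,r2:4,r3:6,r4:Mul1,r5:9
cycle 4: CDB Add1=-3; issue ADD r4<-Add1 // r0:Add2,r1:8,r2:4,r3:6,r4:Add1,r5:9
cycle 5: CDB Add2=-1; issue MUL r2<-Mul2 // r0:-1,r1:8,r2:Mul2,r3:6,r4:Add1,r5:9
cycle 6: stall // r0:-1,r1:8,r2:Mul2,r3:6,r4:Add1,r5:9
cycle 7: CDB Add1=15; stall // r0:-1,r1:8,r2:Mul2,r3:6,r4:15,r5:9
cycle 8: stall // r0:-1,r1:8,r2:Mul2,r3:6,r4:15,r5:9
cycle 9: CDB Mul1=-5; issue MUL r4<-Mul1 // r0:-1,r1:8,r2:Mul2,r3:6,r4:Mul1,r5:9
cycle 10: CDB Mul2=32; issue SUB r5<-Add1 // r0:-1,r1:8,r2:32,r3:6,r4:Mul1,r5:Add1
cycle 11: issue SUB r3<-Add2 // r0:-1,r1:8,r2:32,r3:Add2,r4:Mul1,r5:Add1
cycle 12: - // r0:-1,r1:8,r2:32,r3:Add2,r4:Mul1,r5:Add1
cycle 13: - // r0:-1,r1:8,r2:32,r3:Add2,r4:Mul1,r5:Add1
cycle 14: CDB Add2=9 // r0:-1,r1:8,r2:32,r3:9,r4:Mul1,r5:Add1
cycle 15: CDB Mul1=480 // r0:-1,r1:8,r2:32,r3:9,r4:480,r5:Add1
cycle 16: - // r0:-1,r1:8,r2:32,r3:9,r4:480,r5:Add1
cycle 17: - // r0:-1,r1:8,r2:32,r3:9,r4:480,r5:Add1

STATUS = VALUE 480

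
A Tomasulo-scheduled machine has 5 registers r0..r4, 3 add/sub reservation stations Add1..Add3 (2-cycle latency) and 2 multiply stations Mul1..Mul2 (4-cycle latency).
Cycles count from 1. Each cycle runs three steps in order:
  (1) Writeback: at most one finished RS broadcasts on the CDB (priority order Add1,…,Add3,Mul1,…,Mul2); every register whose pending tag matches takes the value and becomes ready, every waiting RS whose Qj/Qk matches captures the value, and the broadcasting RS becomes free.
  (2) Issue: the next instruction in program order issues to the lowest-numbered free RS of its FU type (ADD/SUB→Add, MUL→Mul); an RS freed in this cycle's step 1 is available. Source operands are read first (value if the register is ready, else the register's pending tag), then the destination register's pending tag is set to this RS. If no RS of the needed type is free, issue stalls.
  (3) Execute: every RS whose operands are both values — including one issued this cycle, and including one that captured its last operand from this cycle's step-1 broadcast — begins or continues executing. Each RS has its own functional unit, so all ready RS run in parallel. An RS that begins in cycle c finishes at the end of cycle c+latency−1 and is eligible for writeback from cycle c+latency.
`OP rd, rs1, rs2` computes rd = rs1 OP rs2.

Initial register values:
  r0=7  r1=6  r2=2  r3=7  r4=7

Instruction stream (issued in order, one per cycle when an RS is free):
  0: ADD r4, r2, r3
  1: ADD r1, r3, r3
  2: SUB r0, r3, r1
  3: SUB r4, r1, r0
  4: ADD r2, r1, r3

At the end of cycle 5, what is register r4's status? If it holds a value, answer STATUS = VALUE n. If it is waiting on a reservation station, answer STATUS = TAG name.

c1: issue ADD r4<-Add1 | r0:7,r1:6,r2:2,r3:7,r4:Add1
c2: issue ADD r1<-Add2 | r0:7,r1:Add2,r2:2,r3:7,r4:Add1
c3: CDB Add1=9; issue SUB r0<-Add1 | r0:Add1,r1:Add2,r2:2,r3:7,r4:9
c4: CDB Add2=14; issue SUB r4<-Add2 | r0:Add1,r1:14,r2:2,r3:7,r4:Add2
c5: issue ADD r2<-Add3 | r0:Add1,r1:14,r2:Add3,r3:7,r4:Add2

STATUS = TAG Add2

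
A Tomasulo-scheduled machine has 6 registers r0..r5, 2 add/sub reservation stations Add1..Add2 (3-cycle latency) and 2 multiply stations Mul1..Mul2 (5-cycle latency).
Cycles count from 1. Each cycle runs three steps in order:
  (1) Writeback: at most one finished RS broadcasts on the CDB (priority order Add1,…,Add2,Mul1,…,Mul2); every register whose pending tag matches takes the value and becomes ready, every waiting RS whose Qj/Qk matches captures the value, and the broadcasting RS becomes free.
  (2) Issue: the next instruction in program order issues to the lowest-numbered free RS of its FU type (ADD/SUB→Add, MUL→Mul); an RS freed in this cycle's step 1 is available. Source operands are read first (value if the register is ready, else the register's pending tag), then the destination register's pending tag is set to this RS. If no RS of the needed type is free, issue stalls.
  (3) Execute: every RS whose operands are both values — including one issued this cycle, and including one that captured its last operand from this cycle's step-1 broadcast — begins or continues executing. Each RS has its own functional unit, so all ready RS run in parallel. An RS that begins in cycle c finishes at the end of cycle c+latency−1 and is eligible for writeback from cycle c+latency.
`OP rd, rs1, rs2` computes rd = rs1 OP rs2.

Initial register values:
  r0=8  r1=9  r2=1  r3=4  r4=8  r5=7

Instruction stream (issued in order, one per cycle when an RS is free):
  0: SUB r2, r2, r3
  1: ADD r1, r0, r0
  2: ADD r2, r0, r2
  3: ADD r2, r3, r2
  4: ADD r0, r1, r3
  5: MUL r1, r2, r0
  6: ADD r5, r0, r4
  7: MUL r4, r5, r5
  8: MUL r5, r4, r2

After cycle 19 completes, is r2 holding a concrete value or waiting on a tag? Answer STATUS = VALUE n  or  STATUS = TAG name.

  c1: issue SUB r2<-Add1  regs: r0:8,r1:9,r2:Add1,r3:4,r4:8,r5:7
  c2: issue ADD r1<-Add2  regs: r0:8,r1:Add2,r2:Add1,r3:4,r4:8,r5:7
  c3: stall  regs: r0:8,r1:Add2,r2:Add1,r3:4,r4:8,r5:7
  c4: CDB Add1=-3; issue ADD r2<-Add1  regs: r0:8,r1:Add2,r2:Add1,r3:4,r4:8,r5:7
  c5: CDB Add2=16; issue ADD r2<-Add2  regs: r0:8,r1:16,r2:Add2,r3:4,r4:8,r5:7
  c6: stall  regs: r0:8,r1:16,r2:Add2,r3:4,r4:8,r5:7
  c7: CDB Add1=5; issue ADD r0<-Add1  regs: r0:Add1,r1:16,r2:Add2,r3:4,r4:8,r5:7
  c8: issue MUL r1<-Mul1  regs: r0:Add1,r1:Mul1,r2:Add2,r3:4,r4:8,r5:7
  c9: stall  regs: r0:Add1,r1:Mul1,r2:Add2,r3:4,r4:8,r5:7
  c10: CDB Add1=20; issue ADD r5<-Add1  regs: r0:20,r1:Mul1,r2:Add2,r3:4,r4:8,r5:Add1
  c11: CDB Add2=9; issue MUL r4<-Mul2  regs: r0:20,r1:Mul1,r2:9,r3:4,r4:Mul2,r5:Add1
  c12: stall  regs: r0:20,r1:Mul1,r2:9,r3:4,r4:Mul2,r5:Add1
  c13: CDB Add1=28; stall  regs: r0:20,r1:Mul1,r2:9,r3:4,r4:Mul2,r5:28
  c14: stall  regs: r0:20,r1:Mul1,r2:9,r3:4,r4:Mul2,r5:28
  c15: stall  regs: r0:20,r1:Mul1,r2:9,r3:4,r4:Mul2,r5:28
  c16: CDB Mul1=180; issue MUL r5<-Mul1  regs: r0:20,r1:180,r2:9,r3:4,r4:Mul2,r5:Mul1
  c17: -  regs: r0:20,r1:180,r2:9,r3:4,r4:Mul2,r5:Mul1
  c18: CDB Mul2=784  regs: r0:20,r1:180,r2:9,r3:4,r4:784,r5:Mul1
  c19: -  regs: r0:20,r1:180,r2:9,r3:4,r4:784,r5:Mul1

STATUS = VALUE 9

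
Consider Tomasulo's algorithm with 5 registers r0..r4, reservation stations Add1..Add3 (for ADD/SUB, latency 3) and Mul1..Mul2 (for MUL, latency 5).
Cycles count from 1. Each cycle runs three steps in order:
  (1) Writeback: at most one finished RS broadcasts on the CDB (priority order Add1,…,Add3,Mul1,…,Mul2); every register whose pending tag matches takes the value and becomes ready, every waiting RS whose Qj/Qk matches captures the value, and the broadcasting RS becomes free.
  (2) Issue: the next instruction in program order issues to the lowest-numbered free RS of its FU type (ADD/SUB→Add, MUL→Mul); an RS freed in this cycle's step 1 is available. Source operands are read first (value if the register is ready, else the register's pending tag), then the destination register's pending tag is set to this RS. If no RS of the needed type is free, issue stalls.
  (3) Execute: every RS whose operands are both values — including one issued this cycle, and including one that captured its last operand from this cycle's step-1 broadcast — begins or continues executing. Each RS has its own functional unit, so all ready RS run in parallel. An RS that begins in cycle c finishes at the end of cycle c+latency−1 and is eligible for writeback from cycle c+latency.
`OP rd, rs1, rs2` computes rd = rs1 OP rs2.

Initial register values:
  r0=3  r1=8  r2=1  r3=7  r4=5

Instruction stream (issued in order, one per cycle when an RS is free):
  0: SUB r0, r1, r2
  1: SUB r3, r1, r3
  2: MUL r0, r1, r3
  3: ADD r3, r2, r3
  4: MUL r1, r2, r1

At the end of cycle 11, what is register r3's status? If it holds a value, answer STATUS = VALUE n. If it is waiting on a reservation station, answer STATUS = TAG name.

cycle 1: issue SUB r0<-Add1 // r0:Add1,r1:8,r2:1,r3:7,r4:5
cycle 2: issue SUB r3<-Add2 // r0:Add1,r1:8,r2:1,r3:Add2,r4:5
cycle 3: issue MUL r0<-Mul1 // r0:Mul1,r1:8,r2:1,r3:Add2,r4:5
cycle 4: CDB Add1=7; issue ADD r3<-Add1 // r0:Mul1,r1:8,r2:1,r3:Add1,r4:5
cycle 5: CDB Add2=1; issue MUL r1<-Mul2 // r0:Mul1,r1:Mul2,r2:1,r3:Add1,r4:5
cycle 6: - // r0:Mul1,r1:Mul2,r2:1,r3:Add1,r4:5
cycle 7: - // r0:Mul1,r1:Mul2,r2:1,r3:Add1,r4:5
cycle 8: CDB Add1=2 // r0:Mul1,r1:Mul2,r2:1,r3:2,r4:5
cycle 9: - // r0:Mul1,r1:Mul2,r2:1,r3:2,r4:5
cycle 10: CDB Mul1=8 // r0:8,r1:Mul2,r2:1,r3:2,r4:5
cycle 11: CDB Mul2=8 // r0:8,r1:8,r2:1,r3:2,r4:5

STATUS = VALUE 2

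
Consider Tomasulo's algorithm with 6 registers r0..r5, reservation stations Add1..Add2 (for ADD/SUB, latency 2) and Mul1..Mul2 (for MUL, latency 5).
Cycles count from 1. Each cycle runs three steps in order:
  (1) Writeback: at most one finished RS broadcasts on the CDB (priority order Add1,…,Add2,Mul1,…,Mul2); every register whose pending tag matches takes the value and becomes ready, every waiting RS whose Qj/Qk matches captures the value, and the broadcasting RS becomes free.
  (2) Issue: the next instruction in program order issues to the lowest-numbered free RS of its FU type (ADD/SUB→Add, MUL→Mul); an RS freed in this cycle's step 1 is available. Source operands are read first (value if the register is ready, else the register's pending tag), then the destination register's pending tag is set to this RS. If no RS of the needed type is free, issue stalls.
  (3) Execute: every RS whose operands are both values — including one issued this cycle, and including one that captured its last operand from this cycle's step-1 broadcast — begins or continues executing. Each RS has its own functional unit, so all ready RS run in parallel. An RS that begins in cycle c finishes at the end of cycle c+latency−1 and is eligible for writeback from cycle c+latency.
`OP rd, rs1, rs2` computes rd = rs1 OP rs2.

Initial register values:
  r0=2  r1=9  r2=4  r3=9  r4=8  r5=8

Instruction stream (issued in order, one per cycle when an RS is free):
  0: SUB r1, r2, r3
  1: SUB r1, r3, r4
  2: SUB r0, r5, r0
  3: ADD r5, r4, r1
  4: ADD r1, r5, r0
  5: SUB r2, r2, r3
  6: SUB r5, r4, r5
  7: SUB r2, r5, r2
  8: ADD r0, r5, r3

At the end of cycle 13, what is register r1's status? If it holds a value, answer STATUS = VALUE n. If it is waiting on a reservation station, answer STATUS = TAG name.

c1: issue SUB r1<-Add1 | r0:2,r1:Add1,r2:4,r3:9,r4:8,r5:8
c2: issue SUB r1<-Add2 | r0:2,r1:Add2,r2:4,r3:9,r4:8,r5:8
c3: CDB Add1=-5; issue SUB r0<-Add1 | r0:Add1,r1:Add2,r2:4,r3:9,r4:8,r5:8
c4: CDB Add2=1; issue ADD r5<-Add2 | r0:Add1,r1:1,r2:4,r3:9,r4:8,r5:Add2
c5: CDB Add1=6; issue ADD r1<-Add1 | r0:6,r1:Add1,r2:4,r3:9,r4:8,r5:Add2
c6: CDB Add2=9; issue SUB r2<-Add2 | r0:6,r1:Add1,r2:Add2,r3:9,r4:8,r5:9
c7: stall | r0:6,r1:Add1,r2:Add2,r3:9,r4:8,r5:9
c8: CDB Add1=15; issue SUB r5<-Add1 | r0:6,r1:15,r2:Add2,r3:9,r4:8,r5:Add1
c9: CDB Add2=-5; issue SUB r2<-Add2 | r0:6,r1:15,r2:Add2,r3:9,r4:8,r5:Add1
c10: CDB Add1=-1; issue ADD r0<-Add1 | r0:Add1,r1:15,r2:Add2,r3:9,r4:8,r5:-1
c11: - | r0:Add1,r1:15,r2:Add2,r3:9,r4:8,r5:-1
c12: CDB Add1=8 | r0:8,r1:15,r2:Add2,r3:9,r4:8,r5:-1
c13: CDB Add2=4 | r0:8,r1:15,r2:4,r3:9,r4:8,r5:-1

STATUS = VALUE 15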